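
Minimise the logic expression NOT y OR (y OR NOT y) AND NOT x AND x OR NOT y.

NOT y

NOT y OR (y OR NOT y) AND NOT x AND x OR NOT y
= NOT y OR NOT x AND x OR NOT y
= NOT y OR NOT y
= NOT y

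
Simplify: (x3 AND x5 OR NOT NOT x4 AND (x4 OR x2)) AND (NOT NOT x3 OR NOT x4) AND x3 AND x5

(x3 AND x5 OR NOT NOT x4 AND (x4 OR x2)) AND (NOT NOT x3 OR NOT x4) AND x3 AND x5
= (x3 AND x5 OR x4 AND (x4 OR x2)) AND (NOT NOT x3 OR NOT x4) AND x3 AND x5   — double negation
= (x3 AND x5 OR x4) AND (NOT NOT x3 OR NOT x4) AND x3 AND x5   — absorption
= (x3 AND x5 OR x4) AND (x3 OR NOT x4) AND x3 AND x5   — double negation
= (x3 AND x5 OR x4) AND x3 AND x5   — absorption
= x3 AND x5   — absorption

x3 AND x5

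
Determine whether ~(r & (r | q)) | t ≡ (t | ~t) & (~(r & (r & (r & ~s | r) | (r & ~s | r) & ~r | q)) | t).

E1: ~(r & (r | q)) | t
    = ~r | t   [absorption]
E2: (t | ~t) & (~(r & (r & (r & ~s | r) | (r & ~s | r) & ~r | q)) | t)
    = (t | ~t) & (~(r & (r & ~s | r | q)) | t)   [distribution]
    = ~(r & (r & ~s | r | q)) | t   [complement / identity]
    = ~(r & (r | q)) | t   [absorption]
    = ~r | t   [absorption]
Both reduce to ~r | t, so they are equivalent.

Yes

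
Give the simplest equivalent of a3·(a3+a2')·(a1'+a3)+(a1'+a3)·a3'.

a3·(a3+a2')·(a1'+a3)+(a1'+a3)·a3'
= a3·(a1'+a3)+(a1'+a3)·a3'
= a1'+a3

a1'+a3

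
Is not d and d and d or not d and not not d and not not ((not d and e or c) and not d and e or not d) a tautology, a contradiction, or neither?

contradiction

not d and d and d or not d and not not d and not not ((not d and e or c) and not d and e or not d)
= not d and d and d or not d and not not d and ((not d and e or c) and not d and e or not d)   — double negation
= not d and d and d or not d and not not d and (not d and e or not d)   — absorption
= not d and d and d or not d and d and (not d and e or not d)   — double negation
= not d and d and d or not d and d and not d   — absorption
= not d and d   — distribution
= False   — complement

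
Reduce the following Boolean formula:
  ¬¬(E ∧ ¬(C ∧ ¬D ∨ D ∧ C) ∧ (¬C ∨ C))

E ∧ ¬C

¬¬(E ∧ ¬(C ∧ ¬D ∨ D ∧ C) ∧ (¬C ∨ C))
= E ∧ ¬(C ∧ ¬D ∨ D ∧ C) ∧ (¬C ∨ C)
= E ∧ ¬C ∧ (¬C ∨ C)
= E ∧ ¬C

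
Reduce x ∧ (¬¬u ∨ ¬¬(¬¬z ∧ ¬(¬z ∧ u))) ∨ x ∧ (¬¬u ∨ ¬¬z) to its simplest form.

x ∧ (u ∨ z)

x ∧ (¬¬u ∨ ¬¬(¬¬z ∧ ¬(¬z ∧ u))) ∨ x ∧ (¬¬u ∨ ¬¬z)
= x ∧ (¬¬u ∨ ¬(¬z ∨ ¬z ∧ u)) ∨ x ∧ (¬¬u ∨ ¬¬z)   (De Morgan)
= x ∧ (¬¬u ∨ ¬¬z) ∨ x ∧ (¬¬u ∨ ¬¬z)   (absorption)
= x ∧ (¬¬u ∨ ¬¬z)   (idempotence)
= x ∧ (¬¬u ∨ z)   (double negation)
= x ∧ (u ∨ z)   (double negation)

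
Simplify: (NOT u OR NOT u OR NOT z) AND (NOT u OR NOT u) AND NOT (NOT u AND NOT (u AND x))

FALSE

(NOT u OR NOT u OR NOT z) AND (NOT u OR NOT u) AND NOT (NOT u AND NOT (u AND x))
= (NOT u OR NOT u OR NOT z) AND (NOT u OR NOT u) AND (u OR u AND x)
= (NOT u OR NOT u OR NOT z) AND (NOT u OR NOT u) AND u
= (NOT u OR NOT u) AND u
= NOT u AND u
= FALSE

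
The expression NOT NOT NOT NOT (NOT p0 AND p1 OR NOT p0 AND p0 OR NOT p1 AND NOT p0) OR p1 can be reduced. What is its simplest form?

NOT NOT NOT NOT (NOT p0 AND p1 OR NOT p0 AND p0 OR NOT p1 AND NOT p0) OR p1
= NOT NOT (NOT p0 AND p1 OR NOT p0 AND p0 OR NOT p1 AND NOT p0) OR p1
= NOT p0 AND p1 OR NOT p0 AND p0 OR NOT p1 AND NOT p0 OR p1
= NOT p0 AND p1 OR NOT p1 AND NOT p0 OR p1
= NOT p0 OR p1

NOT p0 OR p1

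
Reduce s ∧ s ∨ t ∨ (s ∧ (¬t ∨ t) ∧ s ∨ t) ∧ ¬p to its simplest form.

s ∧ s ∨ t ∨ (s ∧ (¬t ∨ t) ∧ s ∨ t) ∧ ¬p
= s ∧ s ∨ t ∨ (s ∧ s ∨ t) ∧ ¬p   [complement / identity]
= s ∧ s ∨ t   [absorption]
= s ∨ t   [idempotence]

s ∨ t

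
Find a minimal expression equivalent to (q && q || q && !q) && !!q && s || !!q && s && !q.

(q && q || q && !q) && !!q && s || !!q && s && !q
= q && !!q && s || !!q && s && !q   [distribution]
= !!q && s   [distribution]
= q && s   [double negation]

q && s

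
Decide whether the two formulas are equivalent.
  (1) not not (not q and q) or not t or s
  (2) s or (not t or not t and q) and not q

E1: not not (not q and q) or not t or s
    = not q and q or not t or s   (double negation)
    = not t or s   (complement / identity)
E2: s or (not t or not t and q) and not q
    = s or not t and not q   (absorption)
These differ: at q=1, s=0, t=0, E1 = 1 but E2 = 0.

No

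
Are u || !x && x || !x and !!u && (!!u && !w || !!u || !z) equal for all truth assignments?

No

E1: u || !x && x || !x
    = u || !x   — complement / identity
E2: !!u && (!!u && !w || !!u || !z)
    = !!u && (!!u || !z)   — absorption
    = !!u   — absorption
    = u   — double negation
These differ: at u=0, w=1, x=0, z=0, E1 = 1 but E2 = 0.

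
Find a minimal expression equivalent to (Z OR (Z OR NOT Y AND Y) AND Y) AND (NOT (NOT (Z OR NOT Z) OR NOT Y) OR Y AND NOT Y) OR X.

Z AND Y OR X

(Z OR (Z OR NOT Y AND Y) AND Y) AND (NOT (NOT (Z OR NOT Z) OR NOT Y) OR Y AND NOT Y) OR X
= (Z OR (Z OR NOT Y AND Y) AND Y) AND NOT (NOT (Z OR NOT Z) OR NOT Y) OR X
= (Z OR Z AND Y) AND NOT (NOT (Z OR NOT Z) OR NOT Y) OR X
= (Z OR Z AND Y) AND (Z OR NOT Z) AND Y OR X
= (Z OR Z AND Y) AND Y OR X
= Z AND Y OR X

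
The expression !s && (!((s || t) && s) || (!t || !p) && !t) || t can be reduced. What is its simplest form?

!s || t

!s && (!((s || t) && s) || (!t || !p) && !t) || t
= !s && (!s || (!t || !p) && !t) || t   — absorption
= !s && (!s || !t) || t   — absorption
= !s || t   — absorption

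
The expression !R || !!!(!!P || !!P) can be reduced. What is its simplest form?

!R || !!!(!!P || !!P)
= !R || !!(!P && !P)
= !R || !(P || P)
= !R || !P

!R || !P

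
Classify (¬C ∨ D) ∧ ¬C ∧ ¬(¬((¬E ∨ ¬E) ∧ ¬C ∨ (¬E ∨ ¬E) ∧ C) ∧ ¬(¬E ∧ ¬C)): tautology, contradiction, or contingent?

contingent

(¬C ∨ D) ∧ ¬C ∧ ¬(¬((¬E ∨ ¬E) ∧ ¬C ∨ (¬E ∨ ¬E) ∧ C) ∧ ¬(¬E ∧ ¬C))
= (¬C ∨ D) ∧ ¬C ∧ ((¬E ∨ ¬E) ∧ ¬C ∨ (¬E ∨ ¬E) ∧ C ∨ ¬E ∧ ¬C)   [De Morgan]
= (¬C ∨ D) ∧ ¬C ∧ (¬E ∨ ¬E ∨ ¬E ∧ ¬C)   [distribution]
= (¬C ∨ D) ∧ ¬C ∧ (¬E ∨ ¬E ∧ ¬C)   [idempotence]
= (¬C ∨ D) ∧ ¬C ∧ ¬E   [absorption]
= ¬C ∧ ¬E   [absorption]
This depends on C, E, so it is not a constant.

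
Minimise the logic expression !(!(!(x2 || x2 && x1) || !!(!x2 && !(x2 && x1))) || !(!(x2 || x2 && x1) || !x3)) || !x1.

!(!(!(x2 || x2 && x1) || !!(!x2 && !(x2 && x1))) || !(!(x2 || x2 && x1) || !x3)) || !x1
= (!(x2 || x2 && x1) || !!(!x2 && !(x2 && x1))) && (!(x2 || x2 && x1) || !x3) || !x1   — De Morgan
= (!(x2 || x2 && x1) || !(x2 || x2 && x1)) && (!(x2 || x2 && x1) || !x3) || !x1   — De Morgan
= !(x2 || x2 && x1) && !x3 || !(x2 || x2 && x1) || !x1   — distribution
= !(x2 || x2 && x1) || !x1   — absorption
= !x2 || !x1   — absorption

!x2 || !x1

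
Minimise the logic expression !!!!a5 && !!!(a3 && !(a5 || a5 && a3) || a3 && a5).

a5 && !a3

!!!!a5 && !!!(a3 && !(a5 || a5 && a3) || a3 && a5)
= !!a5 && !!!(a3 && !(a5 || a5 && a3) || a3 && a5)   — double negation
= !!a5 && !!!(a3 && !a5 || a3 && a5)   — absorption
= a5 && !!!(a3 && !a5 || a3 && a5)   — double negation
= a5 && !!!a3   — distribution
= a5 && !a3   — double negation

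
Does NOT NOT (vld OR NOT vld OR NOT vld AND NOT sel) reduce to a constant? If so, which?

yes, True

NOT NOT (vld OR NOT vld OR NOT vld AND NOT sel)
= NOT NOT (vld OR NOT vld)   (absorption)
= vld OR NOT vld   (double negation)
= TRUE   (complement)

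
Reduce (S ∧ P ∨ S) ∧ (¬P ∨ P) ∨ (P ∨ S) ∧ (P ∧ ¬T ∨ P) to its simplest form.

(S ∧ P ∨ S) ∧ (¬P ∨ P) ∨ (P ∨ S) ∧ (P ∧ ¬T ∨ P)
= S ∧ (¬P ∨ P) ∨ (P ∨ S) ∧ (P ∧ ¬T ∨ P)   — absorption
= S ∨ (P ∨ S) ∧ (P ∧ ¬T ∨ P)   — complement / identity
= S ∨ (P ∨ S) ∧ P   — absorption
= S ∨ P   — absorption

S ∨ P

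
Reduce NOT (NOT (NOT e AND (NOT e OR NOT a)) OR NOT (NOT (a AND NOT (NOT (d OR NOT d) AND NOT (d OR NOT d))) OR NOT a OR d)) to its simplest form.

NOT (NOT (NOT e AND (NOT e OR NOT a)) OR NOT (NOT (a AND NOT (NOT (d OR NOT d) AND NOT (d OR NOT d))) OR NOT a OR d))
= NOT (NOT (NOT e AND (NOT e OR NOT a)) OR NOT (NOT (a AND NOT NOT (d OR NOT d)) OR NOT a OR d))   — idempotence
= NOT (NOT (NOT e AND (NOT e OR NOT a)) OR NOT (NOT (a AND (d OR NOT d)) OR NOT a OR d))   — double negation
= NOT (NOT NOT e OR NOT (NOT (a AND (d OR NOT d)) OR NOT a OR d))   — absorption
= NOT (NOT NOT e OR NOT (NOT a OR NOT a OR d))   — complement / identity
= NOT (NOT NOT e OR NOT (NOT a OR d))   — idempotence
= NOT e AND (NOT a OR d)   — De Morgan

NOT e AND (NOT a OR d)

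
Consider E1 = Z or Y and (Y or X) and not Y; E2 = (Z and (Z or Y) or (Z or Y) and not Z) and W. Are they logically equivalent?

No

E1: Z or Y and (Y or X) and not Y
    = Z or Y and not Y   (absorption)
    = Z   (complement / identity)
E2: (Z and (Z or Y) or (Z or Y) and not Z) and W
    = (Z or Y) and W   (distribution)
These differ: at W=0, X=0, Y=1, Z=1, E1 = 1 but E2 = 0.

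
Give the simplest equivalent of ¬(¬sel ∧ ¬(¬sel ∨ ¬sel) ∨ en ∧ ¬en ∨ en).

¬en

¬(¬sel ∧ ¬(¬sel ∨ ¬sel) ∨ en ∧ ¬en ∨ en)
= ¬(¬sel ∧ sel ∧ sel ∨ en ∧ ¬en ∨ en)   (De Morgan)
= ¬(¬sel ∧ sel ∧ sel ∨ en)   (complement / identity)
= ¬(¬sel ∧ sel ∨ en)   (idempotence)
= ¬en   (complement / identity)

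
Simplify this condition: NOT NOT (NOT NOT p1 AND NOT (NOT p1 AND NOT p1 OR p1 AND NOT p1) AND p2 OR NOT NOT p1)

NOT NOT (NOT NOT p1 AND NOT (NOT p1 AND NOT p1 OR p1 AND NOT p1) AND p2 OR NOT NOT p1)
= NOT NOT (NOT NOT p1 AND NOT NOT p1 AND p2 OR NOT NOT p1)   [distribution]
= NOT NOT (NOT NOT p1 AND p2 OR NOT NOT p1)   [idempotence]
= NOT NOT NOT NOT p1   [absorption]
= NOT NOT p1   [double negation]
= p1   [double negation]

p1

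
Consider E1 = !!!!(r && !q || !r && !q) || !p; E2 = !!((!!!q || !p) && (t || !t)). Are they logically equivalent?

Yes

E1: !!!!(r && !q || !r && !q) || !p
    = !!(r && !q || !r && !q) || !p   (double negation)
    = !!!q || !p   (distribution)
    = !q || !p   (double negation)
E2: !!((!!!q || !p) && (t || !t))
    = !!((!q || !p) && (t || !t))   (double negation)
    = (!q || !p) && (t || !t)   (double negation)
    = !q || !p   (complement / identity)
Both reduce to !q || !p, so they are equivalent.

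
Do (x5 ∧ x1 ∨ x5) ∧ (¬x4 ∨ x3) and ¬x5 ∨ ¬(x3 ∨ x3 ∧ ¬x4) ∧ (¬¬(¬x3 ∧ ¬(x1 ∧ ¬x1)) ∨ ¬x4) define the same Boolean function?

No

E1: (x5 ∧ x1 ∨ x5) ∧ (¬x4 ∨ x3)
    = x5 ∧ (¬x4 ∨ x3)
E2: ¬x5 ∨ ¬(x3 ∨ x3 ∧ ¬x4) ∧ (¬¬(¬x3 ∧ ¬(x1 ∧ ¬x1)) ∨ ¬x4)
    = ¬x5 ∨ ¬(x3 ∨ x3 ∧ ¬x4) ∧ (¬(x3 ∨ x1 ∧ ¬x1) ∨ ¬x4)
    = ¬x5 ∨ ¬(x3 ∨ x3 ∧ ¬x4) ∧ (¬x3 ∨ ¬x4)
    = ¬x5 ∨ ¬x3 ∧ (¬x3 ∨ ¬x4)
    = ¬x5 ∨ ¬x3
These differ: at x1=0, x3=1, x4=1, x5=0, E1 = 0 but E2 = 1.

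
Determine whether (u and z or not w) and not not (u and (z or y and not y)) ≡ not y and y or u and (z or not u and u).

Yes

E1: (u and z or not w) and not not (u and (z or y and not y))
    = (u and z or not w) and not not (u and z)   — complement / identity
    = (u and z or not w) and u and z   — double negation
    = u and z   — absorption
E2: not y and y or u and (z or not u and u)
    = u and (z or not u and u)   — complement / identity
    = u and z   — complement / identity
Both reduce to u and z, so they are equivalent.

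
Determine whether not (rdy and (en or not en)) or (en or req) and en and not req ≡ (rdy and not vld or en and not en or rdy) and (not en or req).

No

E1: not (rdy and (en or not en)) or (en or req) and en and not req
    = not (rdy and (en or not en)) or en and not req
    = not rdy or en and not req
E2: (rdy and not vld or en and not en or rdy) and (not en or req)
    = (rdy and not vld or rdy) and (not en or req)
    = rdy and (not en or req)
These differ: at en=1, rdy=0, req=0, vld=0, E1 = 1 but E2 = 0.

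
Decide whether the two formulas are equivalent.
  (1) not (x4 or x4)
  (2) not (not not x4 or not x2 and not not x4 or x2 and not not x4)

E1: not (x4 or x4)
    = not x4
E2: not (not not x4 or not x2 and not not x4 or x2 and not not x4)
    = not (not not x4 or not not x4)
    = not not not x4
    = not x4
Both reduce to not x4, so they are equivalent.

Yes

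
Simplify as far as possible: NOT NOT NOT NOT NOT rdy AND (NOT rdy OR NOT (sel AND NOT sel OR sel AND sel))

NOT rdy

NOT NOT NOT NOT NOT rdy AND (NOT rdy OR NOT (sel AND NOT sel OR sel AND sel))
= NOT NOT NOT NOT NOT rdy AND (NOT rdy OR NOT sel)   [distribution]
= NOT NOT NOT rdy AND (NOT rdy OR NOT sel)   [double negation]
= NOT rdy AND (NOT rdy OR NOT sel)   [double negation]
= NOT rdy   [absorption]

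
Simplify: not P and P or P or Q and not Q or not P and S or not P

not P and P or P or Q and not Q or not P and S or not P
= not P and P or P or Q and not Q or not P   [absorption]
= P or Q and not Q or not P   [complement / identity]
= P or not P   [complement / identity]
= True   [complement]

True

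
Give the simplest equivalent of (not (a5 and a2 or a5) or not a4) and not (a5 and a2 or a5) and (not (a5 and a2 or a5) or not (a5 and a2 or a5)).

(not (a5 and a2 or a5) or not a4) and not (a5 and a2 or a5) and (not (a5 and a2 or a5) or not (a5 and a2 or a5))
= not (a5 and a2 or a5) and (not (a5 and a2 or a5) or not (a5 and a2 or a5))
= not (a5 and a2 or a5) and not (a5 and a2 or a5)
= not (a5 and a2 or a5)
= not a5

not a5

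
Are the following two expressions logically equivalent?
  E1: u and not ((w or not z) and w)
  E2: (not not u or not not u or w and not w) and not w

Yes

E1: u and not ((w or not z) and w)
    = u and not w   — absorption
E2: (not not u or not not u or w and not w) and not w
    = (not not u or w and not w) and not w   — idempotence
    = (u or w and not w) and not w   — double negation
    = u and not w   — complement / identity
Both reduce to u and not w, so they are equivalent.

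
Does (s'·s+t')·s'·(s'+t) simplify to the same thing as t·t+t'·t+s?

E1: (s'·s+t')·s'·(s'+t)
    = t'·s'·(s'+t)
    = t'·s'
E2: t·t+t'·t+s
    = t+s
These differ: at s=1, t=0, E1 = 0 but E2 = 1.

No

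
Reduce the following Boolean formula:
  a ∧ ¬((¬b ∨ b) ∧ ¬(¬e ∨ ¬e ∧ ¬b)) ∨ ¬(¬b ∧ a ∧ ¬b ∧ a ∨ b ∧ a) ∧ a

a ∧ ¬((¬b ∨ b) ∧ ¬(¬e ∨ ¬e ∧ ¬b)) ∨ ¬(¬b ∧ a ∧ ¬b ∧ a ∨ b ∧ a) ∧ a
= a ∧ ¬((¬b ∨ b) ∧ ¬(¬e ∨ ¬e ∧ ¬b)) ∨ ¬(¬b ∧ a ∨ b ∧ a) ∧ a   (idempotence)
= a ∧ ¬((¬b ∨ b) ∧ ¬¬e) ∨ ¬(¬b ∧ a ∨ b ∧ a) ∧ a   (absorption)
= a ∧ ¬((¬b ∨ b) ∧ ¬¬e) ∨ ¬a ∧ a   (distribution)
= a ∧ ¬((¬b ∨ b) ∧ e) ∨ ¬a ∧ a   (double negation)
= a ∧ ¬((¬b ∨ b) ∧ e)   (complement / identity)
= a ∧ ¬e   (complement / identity)

a ∧ ¬e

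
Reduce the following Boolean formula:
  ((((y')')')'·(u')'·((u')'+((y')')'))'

((((y')')')'·(u')'·((u')'+((y')')'))'
= ((y')'·(u')'·((u')'+((y')')'))'   [double negation]
= ((y')'·(u')'·((u')'+y'))'   [double negation]
= ((y')'·(u')')'   [absorption]
= y'+u'   [De Morgan]

y'+u'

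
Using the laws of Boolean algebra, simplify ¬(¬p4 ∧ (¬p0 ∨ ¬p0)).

¬(¬p4 ∧ (¬p0 ∨ ¬p0))
= ¬(¬p4 ∧ ¬p0)   (idempotence)
= p4 ∨ p0   (De Morgan)

p4 ∨ p0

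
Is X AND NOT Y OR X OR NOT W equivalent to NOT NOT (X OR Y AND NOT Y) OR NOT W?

Yes

E1: X AND NOT Y OR X OR NOT W
    = X OR NOT W   [absorption]
E2: NOT NOT (X OR Y AND NOT Y) OR NOT W
    = NOT NOT X OR NOT W   [complement / identity]
    = X OR NOT W   [double negation]
Both reduce to X OR NOT W, so they are equivalent.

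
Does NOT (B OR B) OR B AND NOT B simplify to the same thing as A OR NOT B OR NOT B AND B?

No

E1: NOT (B OR B) OR B AND NOT B
    = NOT (B OR B)   [complement / identity]
    = NOT B   [idempotence]
E2: A OR NOT B OR NOT B AND B
    = A OR NOT B   [complement / identity]
These differ: at A=1, B=1, E1 = 0 but E2 = 1.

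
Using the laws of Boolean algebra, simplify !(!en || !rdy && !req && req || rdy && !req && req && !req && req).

!(!en || !rdy && !req && req || rdy && !req && req && !req && req)
= !(!en || !rdy && !req && req || rdy && !req && req)   [idempotence]
= !(!en || !req && req)   [distribution]
= !!en   [complement / identity]
= en   [double negation]

en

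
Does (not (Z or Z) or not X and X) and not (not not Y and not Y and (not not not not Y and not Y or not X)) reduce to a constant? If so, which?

(not (Z or Z) or not X and X) and not (not not Y and not Y and (not not not not Y and not Y or not X))
= (not (Z or Z) or not X and X) and not (not not Y and not Y and (not not Y and not Y or not X))
= not (Z or Z) and not (not not Y and not Y and (not not Y and not Y or not X))
= not Z and not (not not Y and not Y and (not not Y and not Y or not X))
= not Z and not (not not Y and not Y)
= not Z and (not Y or Y)
= not Z
This depends on Z, so it is not a constant.

no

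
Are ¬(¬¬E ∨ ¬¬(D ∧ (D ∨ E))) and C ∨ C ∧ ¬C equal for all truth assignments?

No

E1: ¬(¬¬E ∨ ¬¬(D ∧ (D ∨ E)))
    = ¬E ∧ ¬(D ∧ (D ∨ E))   [De Morgan]
    = ¬E ∧ ¬D   [absorption]
E2: C ∨ C ∧ ¬C
    = C   [complement / identity]
These differ: at C=1, D=0, E=1, E1 = 0 but E2 = 1.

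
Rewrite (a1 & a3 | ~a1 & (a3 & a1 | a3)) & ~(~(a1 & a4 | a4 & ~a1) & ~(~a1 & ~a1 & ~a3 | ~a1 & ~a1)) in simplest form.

a3 & (a4 | ~a1)

(a1 & a3 | ~a1 & (a3 & a1 | a3)) & ~(~(a1 & a4 | a4 & ~a1) & ~(~a1 & ~a1 & ~a3 | ~a1 & ~a1))
= (a1 & a3 | ~a1 & a3) & ~(~(a1 & a4 | a4 & ~a1) & ~(~a1 & ~a1 & ~a3 | ~a1 & ~a1))
= (a1 & a3 | ~a1 & a3) & ~(~a4 & ~(~a1 & ~a1 & ~a3 | ~a1 & ~a1))
= a3 & ~(~a4 & ~(~a1 & ~a1 & ~a3 | ~a1 & ~a1))
= a3 & ~(~a4 & ~(~a1 & ~a1))
= a3 & ~(~a4 & ~~a1)
= a3 & (a4 | ~a1)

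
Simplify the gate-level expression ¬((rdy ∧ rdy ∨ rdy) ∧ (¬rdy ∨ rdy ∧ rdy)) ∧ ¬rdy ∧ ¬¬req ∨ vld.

¬rdy ∧ req ∨ vld

¬((rdy ∧ rdy ∨ rdy) ∧ (¬rdy ∨ rdy ∧ rdy)) ∧ ¬rdy ∧ ¬¬req ∨ vld
= ¬(rdy ∧ rdy ∨ rdy ∧ ¬rdy) ∧ ¬rdy ∧ ¬¬req ∨ vld   (distribution)
= ¬rdy ∧ ¬rdy ∧ ¬¬req ∨ vld   (distribution)
= ¬rdy ∧ ¬¬req ∨ vld   (idempotence)
= ¬rdy ∧ req ∨ vld   (double negation)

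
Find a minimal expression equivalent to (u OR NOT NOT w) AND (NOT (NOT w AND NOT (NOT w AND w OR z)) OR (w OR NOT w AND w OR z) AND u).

u AND z OR w

(u OR NOT NOT w) AND (NOT (NOT w AND NOT (NOT w AND w OR z)) OR (w OR NOT w AND w OR z) AND u)
= (u OR NOT NOT w) AND (w OR NOT w AND w OR z OR (w OR NOT w AND w OR z) AND u)   [De Morgan]
= (u OR NOT NOT w) AND (w OR NOT w AND w OR z)   [absorption]
= (u OR w) AND (w OR NOT w AND w OR z)   [double negation]
= (u OR w) AND (w OR z)   [complement / identity]
= u AND z OR w   [distribution]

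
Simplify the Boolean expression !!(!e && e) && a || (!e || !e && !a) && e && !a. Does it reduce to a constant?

false

!!(!e && e) && a || (!e || !e && !a) && e && !a
= !e && e && a || (!e || !e && !a) && e && !a   [double negation]
= !e && e && a || !e && e && !a   [absorption]
= !e && e   [distribution]
= false   [complement]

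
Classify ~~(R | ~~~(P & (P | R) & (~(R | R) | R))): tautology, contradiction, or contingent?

contingent

~~(R | ~~~(P & (P | R) & (~(R | R) | R)))
= ~~(R | ~~~(P & (P | R) & (~R | R)))   [idempotence]
= ~~(R | ~(P & (P | R) & (~R | R)))   [double negation]
= ~~(R | ~(P & (P | R)))   [complement / identity]
= ~~(R | ~P)   [absorption]
= R | ~P   [double negation]
This depends on P, R, so it is not a constant.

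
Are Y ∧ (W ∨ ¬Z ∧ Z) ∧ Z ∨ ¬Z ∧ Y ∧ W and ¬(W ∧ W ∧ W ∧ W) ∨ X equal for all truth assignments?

E1: Y ∧ (W ∨ ¬Z ∧ Z) ∧ Z ∨ ¬Z ∧ Y ∧ W
    = Y ∧ W ∧ Z ∨ ¬Z ∧ Y ∧ W   — complement / identity
    = Y ∧ W   — distribution
E2: ¬(W ∧ W ∧ W ∧ W) ∨ X
    = ¬(W ∧ W) ∨ X   — idempotence
    = ¬W ∨ X   — idempotence
These differ: at W=0, X=1, Y=0, Z=0, E1 = 0 but E2 = 1.

No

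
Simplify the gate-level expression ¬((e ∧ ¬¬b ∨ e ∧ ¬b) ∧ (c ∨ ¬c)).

¬((e ∧ ¬¬b ∨ e ∧ ¬b) ∧ (c ∨ ¬c))
= ¬((e ∧ b ∨ e ∧ ¬b) ∧ (c ∨ ¬c))   (double negation)
= ¬(e ∧ (c ∨ ¬c))   (distribution)
= ¬e   (complement / identity)

¬e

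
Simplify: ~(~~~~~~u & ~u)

1

~(~~~~~~u & ~u)
= ~~~~~u | u
= ~~~u | u
= ~u | u
= 1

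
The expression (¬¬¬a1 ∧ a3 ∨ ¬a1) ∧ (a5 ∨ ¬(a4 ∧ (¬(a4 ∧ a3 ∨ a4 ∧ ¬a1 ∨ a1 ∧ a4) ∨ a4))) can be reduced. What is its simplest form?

¬a1 ∧ (a5 ∨ ¬a4)

(¬¬¬a1 ∧ a3 ∨ ¬a1) ∧ (a5 ∨ ¬(a4 ∧ (¬(a4 ∧ a3 ∨ a4 ∧ ¬a1 ∨ a1 ∧ a4) ∨ a4)))
= (¬¬¬a1 ∧ a3 ∨ ¬a1) ∧ (a5 ∨ ¬(a4 ∧ (¬(a4 ∧ a3 ∨ a4) ∨ a4)))
= (¬a1 ∧ a3 ∨ ¬a1) ∧ (a5 ∨ ¬(a4 ∧ (¬(a4 ∧ a3 ∨ a4) ∨ a4)))
= ¬a1 ∧ (a5 ∨ ¬(a4 ∧ (¬(a4 ∧ a3 ∨ a4) ∨ a4)))
= ¬a1 ∧ (a5 ∨ ¬(a4 ∧ (¬a4 ∨ a4)))
= ¬a1 ∧ (a5 ∨ ¬a4)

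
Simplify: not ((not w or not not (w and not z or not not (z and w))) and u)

not ((not w or not not (w and not z or not not (z and w))) and u)
= not ((not w or w and not z or not not (z and w)) and u)   [double negation]
= not ((not w or w and not z or z and w) and u)   [double negation]
= not ((not w or w) and u)   [distribution]
= not u   [complement / identity]

not u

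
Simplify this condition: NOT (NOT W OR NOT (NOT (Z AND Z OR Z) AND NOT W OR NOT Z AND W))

NOT (NOT W OR NOT (NOT (Z AND Z OR Z) AND NOT W OR NOT Z AND W))
= NOT (NOT W OR NOT (NOT (Z OR Z) AND NOT W OR NOT Z AND W))   — idempotence
= W AND (NOT (Z OR Z) AND NOT W OR NOT Z AND W)   — De Morgan
= W AND (NOT Z AND NOT W OR NOT Z AND W)   — idempotence
= W AND NOT Z   — distribution

W AND NOT Z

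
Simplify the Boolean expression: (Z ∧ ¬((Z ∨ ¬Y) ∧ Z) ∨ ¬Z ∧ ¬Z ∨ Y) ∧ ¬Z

¬Z

(Z ∧ ¬((Z ∨ ¬Y) ∧ Z) ∨ ¬Z ∧ ¬Z ∨ Y) ∧ ¬Z
= (Z ∧ ¬Z ∨ ¬Z ∧ ¬Z ∨ Y) ∧ ¬Z   (absorption)
= (¬Z ∨ Y) ∧ ¬Z   (distribution)
= ¬Z   (absorption)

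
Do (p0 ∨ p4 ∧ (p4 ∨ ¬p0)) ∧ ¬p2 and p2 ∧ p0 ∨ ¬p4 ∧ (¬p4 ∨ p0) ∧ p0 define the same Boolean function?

E1: (p0 ∨ p4 ∧ (p4 ∨ ¬p0)) ∧ ¬p2
    = (p0 ∨ p4) ∧ ¬p2   [absorption]
E2: p2 ∧ p0 ∨ ¬p4 ∧ (¬p4 ∨ p0) ∧ p0
    = p2 ∧ p0 ∨ ¬p4 ∧ p0   [absorption]
    = p0 ∧ (p2 ∨ ¬p4)   [distribution]
These differ: at p0=1, p2=1, p4=0, E1 = 0 but E2 = 1.

No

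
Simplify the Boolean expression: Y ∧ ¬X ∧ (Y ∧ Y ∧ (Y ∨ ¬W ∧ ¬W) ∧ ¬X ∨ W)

Y ∧ ¬X

Y ∧ ¬X ∧ (Y ∧ Y ∧ (Y ∨ ¬W ∧ ¬W) ∧ ¬X ∨ W)
= Y ∧ ¬X ∧ (Y ∧ (Y ∨ ¬W ∧ ¬W) ∧ ¬X ∨ W)   [idempotence]
= Y ∧ ¬X ∧ (Y ∧ (Y ∨ ¬W) ∧ ¬X ∨ W)   [idempotence]
= Y ∧ ¬X ∧ (Y ∧ ¬X ∨ W)   [absorption]
= Y ∧ ¬X   [absorption]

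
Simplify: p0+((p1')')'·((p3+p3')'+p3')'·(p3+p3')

p0+((p1')')'·((p3+p3')'+p3')'·(p3+p3')
= p0+((p1')')'·(p3+p3')·p3·(p3+p3')
= p0+p1'·(p3+p3')·p3·(p3+p3')
= p0+p1'·(p3+p3')·p3
= p0+p1'·p3

p0+p1'·p3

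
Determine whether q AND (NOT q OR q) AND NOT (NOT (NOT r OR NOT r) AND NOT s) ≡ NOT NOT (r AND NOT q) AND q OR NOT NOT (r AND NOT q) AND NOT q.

E1: q AND (NOT q OR q) AND NOT (NOT (NOT r OR NOT r) AND NOT s)
    = q AND NOT (NOT (NOT r OR NOT r) AND NOT s)
    = q AND (NOT r OR NOT r OR s)
    = q AND (NOT r OR s)
E2: NOT NOT (r AND NOT q) AND q OR NOT NOT (r AND NOT q) AND NOT q
    = NOT NOT (r AND NOT q)
    = r AND NOT q
These differ: at q=1, r=0, s=1, E1 = 1 but E2 = 0.

No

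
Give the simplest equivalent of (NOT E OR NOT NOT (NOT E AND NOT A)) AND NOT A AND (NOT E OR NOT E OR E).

NOT E AND NOT A

(NOT E OR NOT NOT (NOT E AND NOT A)) AND NOT A AND (NOT E OR NOT E OR E)
= (NOT E OR NOT E AND NOT A) AND NOT A AND (NOT E OR NOT E OR E)   [double negation]
= NOT E AND NOT A AND (NOT E OR NOT E OR E)   [absorption]
= NOT E AND NOT A AND (NOT E OR E)   [idempotence]
= NOT E AND NOT A   [complement / identity]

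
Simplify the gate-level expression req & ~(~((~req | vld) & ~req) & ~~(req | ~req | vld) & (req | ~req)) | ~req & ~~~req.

req & ~(~((~req | vld) & ~req) & ~~(req | ~req | vld) & (req | ~req)) | ~req & ~~~req
= req & ~(~((~req | vld) & ~req) & (req | ~req | vld) & (req | ~req)) | ~req & ~~~req
= req & ~(~~req & (req | ~req | vld) & (req | ~req)) | ~req & ~~~req
= req & ~(~~req & (req | ~req)) | ~req & ~~~req
= req & ~~~req | ~req & ~~~req
= ~~~req
= ~req

~req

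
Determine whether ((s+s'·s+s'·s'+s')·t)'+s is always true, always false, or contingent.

((s+s'·s+s'·s'+s')·t)'+s
= ((s+s'+s')·t)'+s   (distribution)
= ((s+s')·t)'+s   (idempotence)
= t'+s   (complement / identity)
This depends on s, t, so it is not a constant.

contingent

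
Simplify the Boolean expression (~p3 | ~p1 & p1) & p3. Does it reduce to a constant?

0

(~p3 | ~p1 & p1) & p3
= ~p3 & p3   [complement / identity]
= 0   [complement]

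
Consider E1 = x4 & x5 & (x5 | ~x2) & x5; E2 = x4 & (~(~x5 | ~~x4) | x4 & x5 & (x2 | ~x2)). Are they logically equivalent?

Yes

E1: x4 & x5 & (x5 | ~x2) & x5
    = x4 & x5 & x5   — absorption
    = x4 & x5   — idempotence
E2: x4 & (~(~x5 | ~~x4) | x4 & x5 & (x2 | ~x2))
    = x4 & (x5 & ~x4 | x4 & x5 & (x2 | ~x2))   — De Morgan
    = x4 & (x5 & ~x4 | x4 & x5)   — complement / identity
    = x4 & x5   — distribution
Both reduce to x4 & x5, so they are equivalent.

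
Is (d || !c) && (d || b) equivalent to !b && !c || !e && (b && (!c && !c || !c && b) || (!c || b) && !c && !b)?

E1: (d || !c) && (d || b)
    = d || !c && b   [distribution]
E2: !b && !c || !e && (b && (!c && !c || !c && b) || (!c || b) && !c && !b)
    = !b && !c || !e && (b && (!c || b) && !c || (!c || b) && !c && !b)   [distribution]
    = !b && !c || !e && (!c || b) && !c   [distribution]
    = !b && !c || !e && !c   [absorption]
    = !c && (!b || !e)   [distribution]
These differ: at b=0, c=1, d=1, e=1, E1 = 1 but E2 = 0.

No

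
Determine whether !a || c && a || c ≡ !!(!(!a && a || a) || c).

E1: !a || c && a || c
    = !a || c   — absorption
E2: !!(!(!a && a || a) || c)
    = !(!a && a || a) || c   — double negation
    = !a || c   — complement / identity
Both reduce to !a || c, so they are equivalent.

Yes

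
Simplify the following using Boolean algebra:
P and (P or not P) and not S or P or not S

P or not S

P and (P or not P) and not S or P or not S
= P and not S or P or not S   [complement / identity]
= P or not S   [absorption]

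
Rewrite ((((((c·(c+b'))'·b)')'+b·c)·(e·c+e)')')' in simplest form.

((((((c·(c+b'))'·b)')'+b·c)·(e·c+e)')')'
= ((((c·(c+b'))'·b)')'+b·c)·(e·c+e)'   — double negation
= ((c·(c+b'))'·b+b·c)·(e·c+e)'   — double negation
= ((c·(c+b'))'·b+b·c)·e'   — absorption
= (c'·b+b·c)·e'   — absorption
= b·e'   — distribution

b·e'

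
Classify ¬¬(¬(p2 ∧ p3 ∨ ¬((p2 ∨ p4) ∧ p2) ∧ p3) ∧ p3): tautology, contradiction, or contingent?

contradiction

¬¬(¬(p2 ∧ p3 ∨ ¬((p2 ∨ p4) ∧ p2) ∧ p3) ∧ p3)
= ¬(p2 ∧ p3 ∨ ¬((p2 ∨ p4) ∧ p2) ∧ p3) ∧ p3   [double negation]
= ¬(p2 ∧ p3 ∨ ¬p2 ∧ p3) ∧ p3   [absorption]
= ¬p3 ∧ p3   [distribution]
= False   [complement]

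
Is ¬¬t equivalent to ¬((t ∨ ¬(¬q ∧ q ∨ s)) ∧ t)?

E1: ¬¬t
    = t
E2: ¬((t ∨ ¬(¬q ∧ q ∨ s)) ∧ t)
    = ¬((t ∨ ¬s) ∧ t)
    = ¬t
These differ: at q=0, s=1, t=0, E1 = 0 but E2 = 1.

No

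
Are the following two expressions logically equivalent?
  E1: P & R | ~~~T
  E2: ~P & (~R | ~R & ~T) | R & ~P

No

E1: P & R | ~~~T
    = P & R | ~T   — double negation
E2: ~P & (~R | ~R & ~T) | R & ~P
    = ~P & ~R | R & ~P   — absorption
    = ~P   — distribution
These differ: at P=1, R=0, T=0, E1 = 1 but E2 = 0.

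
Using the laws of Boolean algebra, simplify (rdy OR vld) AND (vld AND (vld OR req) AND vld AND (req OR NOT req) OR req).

rdy AND req OR vld

(rdy OR vld) AND (vld AND (vld OR req) AND vld AND (req OR NOT req) OR req)
= (rdy OR vld) AND (vld AND vld AND (req OR NOT req) OR req)   — absorption
= (rdy OR vld) AND (vld AND (req OR NOT req) OR req)   — idempotence
= (rdy OR vld) AND (vld OR req)   — complement / identity
= rdy AND req OR vld   — distribution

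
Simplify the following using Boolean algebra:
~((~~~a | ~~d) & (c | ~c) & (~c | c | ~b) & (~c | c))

a & ~d

~((~~~a | ~~d) & (c | ~c) & (~c | c | ~b) & (~c | c))
= ~((~~~a | ~~d) & (c | ~c) & (~c | c))   [absorption]
= ~((~~~a | ~~d) & (c | ~c))   [complement / identity]
= ~(~~~a | ~~d)   [complement / identity]
= ~(~a | ~~d)   [double negation]
= a & ~d   [De Morgan]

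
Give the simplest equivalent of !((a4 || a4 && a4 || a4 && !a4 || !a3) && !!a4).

!a4

!((a4 || a4 && a4 || a4 && !a4 || !a3) && !!a4)
= !((a4 || a4 || !a3) && !!a4)   — distribution
= !((a4 || !a3) && !!a4)   — idempotence
= !((a4 || !a3) && a4)   — double negation
= !a4   — absorption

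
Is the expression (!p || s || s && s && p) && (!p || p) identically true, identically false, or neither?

(!p || s || s && s && p) && (!p || p)
= (!p || s || s && p) && (!p || p)   [idempotence]
= !p || s || s && p   [complement / identity]
= !p || s   [absorption]
This depends on p, s, so it is not a constant.

neither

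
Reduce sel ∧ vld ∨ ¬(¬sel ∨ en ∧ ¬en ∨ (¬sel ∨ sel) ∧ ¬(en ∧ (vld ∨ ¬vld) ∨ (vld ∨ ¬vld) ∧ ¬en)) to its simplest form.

sel

sel ∧ vld ∨ ¬(¬sel ∨ en ∧ ¬en ∨ (¬sel ∨ sel) ∧ ¬(en ∧ (vld ∨ ¬vld) ∨ (vld ∨ ¬vld) ∧ ¬en))
= sel ∧ vld ∨ ¬(¬sel ∨ en ∧ ¬en ∨ (¬sel ∨ sel) ∧ ¬(vld ∨ ¬vld))   (distribution)
= sel ∧ vld ∨ ¬(¬sel ∨ en ∧ ¬en ∨ ¬(vld ∨ ¬vld))   (complement / identity)
= sel ∧ vld ∨ ¬(¬sel ∨ ¬(vld ∨ ¬vld))   (complement / identity)
= sel ∧ vld ∨ sel ∧ (vld ∨ ¬vld)   (De Morgan)
= sel ∧ vld ∨ sel   (complement / identity)
= sel   (absorption)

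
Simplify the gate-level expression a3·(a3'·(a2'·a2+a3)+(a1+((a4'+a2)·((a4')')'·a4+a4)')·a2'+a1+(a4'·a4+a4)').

a3·(a1+a4')

a3·(a3'·(a2'·a2+a3)+(a1+((a4'+a2)·((a4')')'·a4+a4)')·a2'+a1+(a4'·a4+a4)')
= a3·(a3'·(a2'·a2+a3)+(a1+((a4'+a2)·a4'·a4+a4)')·a2'+a1+(a4'·a4+a4)')
= a3·(a3'·a3+(a1+((a4'+a2)·a4'·a4+a4)')·a2'+a1+(a4'·a4+a4)')
= a3·(a3'·a3+(a1+(a4'·a4+a4)')·a2'+a1+(a4'·a4+a4)')
= a3·(a3'·a3+a1+(a4'·a4+a4)')
= a3·(a1+(a4'·a4+a4)')
= a3·(a1+a4')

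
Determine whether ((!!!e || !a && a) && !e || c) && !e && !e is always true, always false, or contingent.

((!!!e || !a && a) && !e || c) && !e && !e
= ((!e || !a && a) && !e || c) && !e && !e   (double negation)
= (!e && !e || c) && !e && !e   (complement / identity)
= !e && !e   (absorption)
= !e   (idempotence)
This depends on e, so it is not a constant.

contingent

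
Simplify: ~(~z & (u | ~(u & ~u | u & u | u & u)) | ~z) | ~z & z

z

~(~z & (u | ~(u & ~u | u & u | u & u)) | ~z) | ~z & z
= ~(~z & (u | ~(u & ~u | u & u)) | ~z) | ~z & z
= ~(~z & (u | ~u) | ~z) | ~z & z
= ~(~z | ~z) | ~z & z
= z & z | ~z & z
= z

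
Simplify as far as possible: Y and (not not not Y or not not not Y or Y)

Y

Y and (not not not Y or not not not Y or Y)
= Y and (not not not Y or Y)   — idempotence
= Y and (not Y or Y)   — double negation
= Y   — complement / identity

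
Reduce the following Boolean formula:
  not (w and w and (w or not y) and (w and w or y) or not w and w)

not w

not (w and w and (w or not y) and (w and w or y) or not w and w)
= not (w and w and (w or not y) and (w or y) or not w and w)   (idempotence)
= not (w and w and (w or y) or not w and w)   (absorption)
= not (w and w or not w and w)   (absorption)
= not w   (distribution)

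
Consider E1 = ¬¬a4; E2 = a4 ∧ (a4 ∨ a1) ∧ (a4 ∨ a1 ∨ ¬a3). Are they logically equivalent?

E1: ¬¬a4
    = a4   — double negation
E2: a4 ∧ (a4 ∨ a1) ∧ (a4 ∨ a1 ∨ ¬a3)
    = a4 ∧ (a4 ∨ a1)   — absorption
    = a4   — absorption
Both reduce to a4, so they are equivalent.

Yes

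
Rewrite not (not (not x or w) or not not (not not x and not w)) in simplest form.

not x or w

not (not (not x or w) or not not (not not x and not w))
= (not x or w) and not (not not x and not w)   — De Morgan
= (not x or w) and (not x or w)   — De Morgan
= not x and not x or w   — distribution
= not x or w   — idempotence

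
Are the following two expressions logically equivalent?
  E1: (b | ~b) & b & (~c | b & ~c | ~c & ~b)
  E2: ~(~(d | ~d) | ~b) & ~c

E1: (b | ~b) & b & (~c | b & ~c | ~c & ~b)
    = (b | ~b) & b & (~c | ~c)   — distribution
    = (b | ~b) & b & ~c   — idempotence
    = b & ~c   — complement / identity
E2: ~(~(d | ~d) | ~b) & ~c
    = (d | ~d) & b & ~c   — De Morgan
    = b & ~c   — complement / identity
Both reduce to b & ~c, so they are equivalent.

Yes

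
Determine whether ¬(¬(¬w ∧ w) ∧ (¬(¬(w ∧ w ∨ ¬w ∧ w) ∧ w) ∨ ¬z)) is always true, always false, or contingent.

¬(¬(¬w ∧ w) ∧ (¬(¬(w ∧ w ∨ ¬w ∧ w) ∧ w) ∨ ¬z))
= ¬(¬(¬w ∧ w) ∧ (¬(¬w ∧ w) ∨ ¬z))   [distribution]
= ¬¬(¬w ∧ w)   [absorption]
= ¬w ∧ w   [double negation]
= False   [complement]

always false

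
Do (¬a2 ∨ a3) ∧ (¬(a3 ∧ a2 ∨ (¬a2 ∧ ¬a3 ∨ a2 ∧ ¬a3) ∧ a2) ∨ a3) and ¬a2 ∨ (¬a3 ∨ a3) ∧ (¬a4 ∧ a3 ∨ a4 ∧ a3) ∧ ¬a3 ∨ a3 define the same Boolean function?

E1: (¬a2 ∨ a3) ∧ (¬(a3 ∧ a2 ∨ (¬a2 ∧ ¬a3 ∨ a2 ∧ ¬a3) ∧ a2) ∨ a3)
    = (¬a2 ∨ a3) ∧ (¬(a3 ∧ a2 ∨ ¬a3 ∧ a2) ∨ a3)   — distribution
    = (¬a2 ∨ a3) ∧ (¬a2 ∨ a3)   — distribution
    = ¬a2 ∨ a3   — idempotence
E2: ¬a2 ∨ (¬a3 ∨ a3) ∧ (¬a4 ∧ a3 ∨ a4 ∧ a3) ∧ ¬a3 ∨ a3
    = ¬a2 ∨ (¬a3 ∨ a3) ∧ a3 ∧ ¬a3 ∨ a3   — distribution
    = ¬a2 ∨ a3 ∧ ¬a3 ∨ a3   — complement / identity
    = ¬a2 ∨ a3   — complement / identity
Both reduce to ¬a2 ∨ a3, so they are equivalent.

Yes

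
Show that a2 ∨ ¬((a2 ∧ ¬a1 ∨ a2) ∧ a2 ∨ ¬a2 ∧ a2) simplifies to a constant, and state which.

True

a2 ∨ ¬((a2 ∧ ¬a1 ∨ a2) ∧ a2 ∨ ¬a2 ∧ a2)
= a2 ∨ ¬(a2 ∧ a2 ∨ ¬a2 ∧ a2)   [absorption]
= a2 ∨ ¬a2   [distribution]
= True   [complement]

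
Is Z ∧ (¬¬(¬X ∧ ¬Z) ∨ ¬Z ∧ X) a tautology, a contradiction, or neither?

Z ∧ (¬¬(¬X ∧ ¬Z) ∨ ¬Z ∧ X)
= Z ∧ (¬X ∧ ¬Z ∨ ¬Z ∧ X)   — double negation
= Z ∧ ¬Z   — distribution
= False   — complement

contradiction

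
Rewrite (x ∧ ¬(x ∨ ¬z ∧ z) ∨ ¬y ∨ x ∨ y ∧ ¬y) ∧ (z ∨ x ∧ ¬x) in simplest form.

(x ∧ ¬(x ∨ ¬z ∧ z) ∨ ¬y ∨ x ∨ y ∧ ¬y) ∧ (z ∨ x ∧ ¬x)
= (x ∧ ¬x ∨ ¬y ∨ x ∨ y ∧ ¬y) ∧ (z ∨ x ∧ ¬x)   (complement / identity)
= (x ∧ ¬x ∨ ¬y ∨ x) ∧ (z ∨ x ∧ ¬x)   (complement / identity)
= (¬y ∨ x) ∧ z ∨ x ∧ ¬x   (distribution)
= (¬y ∨ x) ∧ z   (complement / identity)

(¬y ∨ x) ∧ z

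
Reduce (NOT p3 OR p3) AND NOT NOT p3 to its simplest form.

(NOT p3 OR p3) AND NOT NOT p3
= (NOT p3 OR p3) AND p3
= p3

p3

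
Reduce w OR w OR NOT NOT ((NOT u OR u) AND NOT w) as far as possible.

w OR w OR NOT NOT ((NOT u OR u) AND NOT w)
= w OR w OR NOT NOT NOT w   — complement / identity
= w OR NOT NOT NOT w   — idempotence
= w OR NOT w   — double negation
= TRUE   — complement

TRUE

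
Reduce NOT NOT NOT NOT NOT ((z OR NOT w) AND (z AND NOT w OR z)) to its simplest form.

NOT NOT NOT NOT NOT ((z OR NOT w) AND (z AND NOT w OR z))
= NOT NOT NOT NOT NOT ((z OR NOT w) AND z)   (absorption)
= NOT NOT NOT ((z OR NOT w) AND z)   (double negation)
= NOT NOT NOT z   (absorption)
= NOT z   (double negation)

NOT z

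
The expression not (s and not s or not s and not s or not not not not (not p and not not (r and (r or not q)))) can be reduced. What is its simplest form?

s and (p or not r)

not (s and not s or not s and not s or not not not not (not p and not not (r and (r or not q))))
= not (not s or not not not not (not p and not not (r and (r or not q))))   — distribution
= not (not s or not not not not (not p and not not r))   — absorption
= s and not not not (not p and not not r)   — De Morgan
= s and not (not p and not not r)   — double negation
= s and (p or not r)   — De Morgan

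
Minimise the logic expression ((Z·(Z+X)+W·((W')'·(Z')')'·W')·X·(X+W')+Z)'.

((Z·(Z+X)+W·((W')'·(Z')')'·W')·X·(X+W')+Z)'
= ((Z+W·((W')'·(Z')')'·W')·X·(X+W')+Z)'   (absorption)
= ((Z+W·(W'+Z')·W')·X·(X+W')+Z)'   (De Morgan)
= ((Z+W·(W'+Z')·W')·X+Z)'   (absorption)
= ((Z+W·W')·X+Z)'   (absorption)
= (Z·X+Z)'   (complement / identity)
= Z'   (absorption)

Z'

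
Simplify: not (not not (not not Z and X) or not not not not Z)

not (not not (not not Z and X) or not not not not Z)
= not (not not (not not Z and X) or not not Z)   — double negation
= not (not not Z and X or not not Z)   — double negation
= not not not Z   — absorption
= not Z   — double negation

not Z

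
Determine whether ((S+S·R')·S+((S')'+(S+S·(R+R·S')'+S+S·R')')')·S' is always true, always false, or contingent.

always false

((S+S·R')·S+((S')'+(S+S·(R+R·S')'+S+S·R')')')·S'
= ((S+S·R')·S+((S')'+(S+S·R'+S+S·R')')')·S'   — absorption
= ((S+S·R')·S+S'·(S+S·R'+S+S·R'))·S'   — De Morgan
= ((S+S·R')·S+S'·(S+S·R'))·S'   — idempotence
= (S+S·R')·S'   — distribution
= S·S'   — absorption
= 0   — complement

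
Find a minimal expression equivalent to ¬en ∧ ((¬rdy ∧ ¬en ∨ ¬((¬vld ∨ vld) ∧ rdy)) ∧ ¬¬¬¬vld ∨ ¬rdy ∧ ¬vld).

¬en ∧ ¬rdy

¬en ∧ ((¬rdy ∧ ¬en ∨ ¬((¬vld ∨ vld) ∧ rdy)) ∧ ¬¬¬¬vld ∨ ¬rdy ∧ ¬vld)
= ¬en ∧ ((¬rdy ∧ ¬en ∨ ¬((¬vld ∨ vld) ∧ rdy)) ∧ ¬¬vld ∨ ¬rdy ∧ ¬vld)   — double negation
= ¬en ∧ ((¬rdy ∧ ¬en ∨ ¬((¬vld ∨ vld) ∧ rdy)) ∧ vld ∨ ¬rdy ∧ ¬vld)   — double negation
= ¬en ∧ ((¬rdy ∧ ¬en ∨ ¬rdy) ∧ vld ∨ ¬rdy ∧ ¬vld)   — complement / identity
= ¬en ∧ (¬rdy ∧ vld ∨ ¬rdy ∧ ¬vld)   — absorption
= ¬en ∧ ¬rdy   — distribution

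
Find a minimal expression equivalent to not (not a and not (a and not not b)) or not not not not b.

not (not a and not (a and not not b)) or not not not not b
= not (not a and not (a and not not b)) or not not b
= a or a and not not b or not not b
= a or a and not not b or b
= a or a and b or b
= a or b

a or b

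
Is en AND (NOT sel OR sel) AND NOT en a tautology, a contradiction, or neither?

contradiction

en AND (NOT sel OR sel) AND NOT en
= en AND NOT en
= FALSE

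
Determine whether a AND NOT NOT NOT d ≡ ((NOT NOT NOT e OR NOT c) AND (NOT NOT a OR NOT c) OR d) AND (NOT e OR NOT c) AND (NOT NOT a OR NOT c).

E1: a AND NOT NOT NOT d
    = a AND NOT d
E2: ((NOT NOT NOT e OR NOT c) AND (NOT NOT a OR NOT c) OR d) AND (NOT e OR NOT c) AND (NOT NOT a OR NOT c)
    = ((NOT e OR NOT c) AND (NOT NOT a OR NOT c) OR d) AND (NOT e OR NOT c) AND (NOT NOT a OR NOT c)
    = (NOT e OR NOT c) AND (NOT NOT a OR NOT c)
    = NOT c OR NOT e AND NOT NOT a
    = NOT c OR NOT e AND a
These differ: at a=0, c=0, d=1, e=0, E1 = 0 but E2 = 1.

No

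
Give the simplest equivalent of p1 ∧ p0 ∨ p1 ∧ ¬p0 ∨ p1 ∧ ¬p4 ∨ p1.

p1

p1 ∧ p0 ∨ p1 ∧ ¬p0 ∨ p1 ∧ ¬p4 ∨ p1
= p1 ∨ p1 ∧ ¬p4 ∨ p1
= p1 ∨ p1
= p1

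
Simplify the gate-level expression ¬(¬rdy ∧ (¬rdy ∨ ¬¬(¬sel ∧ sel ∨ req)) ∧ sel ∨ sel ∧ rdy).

¬sel

¬(¬rdy ∧ (¬rdy ∨ ¬¬(¬sel ∧ sel ∨ req)) ∧ sel ∨ sel ∧ rdy)
= ¬(¬rdy ∧ (¬rdy ∨ ¬¬req) ∧ sel ∨ sel ∧ rdy)
= ¬(¬rdy ∧ (¬rdy ∨ req) ∧ sel ∨ sel ∧ rdy)
= ¬(¬rdy ∧ sel ∨ sel ∧ rdy)
= ¬sel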